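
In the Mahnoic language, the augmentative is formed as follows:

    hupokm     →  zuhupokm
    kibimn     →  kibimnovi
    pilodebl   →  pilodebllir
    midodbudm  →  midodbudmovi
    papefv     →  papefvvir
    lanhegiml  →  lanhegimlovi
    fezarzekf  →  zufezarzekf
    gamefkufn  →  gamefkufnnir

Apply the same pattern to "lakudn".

gamefkufn and kibimn both end in -n yet inflect differently (gamefkufnnir, kibimnovi), so the final letter is not what conditions the rule; the second-to-last letter is.
"lakudn" has second-to-last letter 'd'. The one such stem in the data (midodbudm → midodbudmovi) adds -ovi, so the same rule applies.
So lakudn → lakudnovi.

lakudnovi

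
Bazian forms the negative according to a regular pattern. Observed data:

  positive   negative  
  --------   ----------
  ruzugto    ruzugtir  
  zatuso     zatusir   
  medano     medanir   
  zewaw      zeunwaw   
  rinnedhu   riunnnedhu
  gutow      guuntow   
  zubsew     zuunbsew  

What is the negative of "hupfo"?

"hupfo" ends in -o. The stems ending in -o (ruzugto → ruzugtir, zatuso → zatusir, medano → medanir) drop the final letter and add -ir.
The other pattern: stems ending in -u or -w insert -un- after the first vowel.
So hupfo → hupfir.

hupfir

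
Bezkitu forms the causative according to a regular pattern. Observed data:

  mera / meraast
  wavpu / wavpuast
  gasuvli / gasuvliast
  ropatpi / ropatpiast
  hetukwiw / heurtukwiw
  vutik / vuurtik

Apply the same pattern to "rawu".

rawuast

"rawu" ends in a vowel. The stems ending in a vowel (mera → meraast, wavpu → wavpuast, gasuvli → gasuvliast) add -ast.
So rawu → rawuast.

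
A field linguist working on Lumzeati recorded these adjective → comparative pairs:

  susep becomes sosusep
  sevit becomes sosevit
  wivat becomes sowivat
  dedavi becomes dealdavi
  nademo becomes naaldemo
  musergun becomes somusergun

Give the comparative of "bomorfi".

"bomorfi" ends in a vowel. The stems ending in a vowel (dedavi → dealdavi, nademo → naaldemo) insert -al- after the first vowel.
The other pattern: stems ending in a consonant add the prefix so-.
So bomorfi → boalmorfi.

boalmorfi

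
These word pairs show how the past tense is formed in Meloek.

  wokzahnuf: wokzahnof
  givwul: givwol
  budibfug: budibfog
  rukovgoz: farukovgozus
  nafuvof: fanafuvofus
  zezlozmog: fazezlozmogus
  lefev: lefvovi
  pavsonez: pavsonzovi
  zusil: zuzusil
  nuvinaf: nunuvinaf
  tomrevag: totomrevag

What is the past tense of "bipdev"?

"bipdev" has last vowel 'e'. The stems whose last vowel is 'e' (lefev → lefvovi, pavsonez → pavsonzovi) delete the last vowel and add -ovi.
The other patterns: stems whose last vowel is 'u' change the last vowel to 'o'; stems whose last vowel is 'o' add fa- … -us around the stem; stems whose last vowel is 'a' or 'i' repeat the first consonant+vowel as a prefix.
So bipdev → bipdvovi.

bipdvovi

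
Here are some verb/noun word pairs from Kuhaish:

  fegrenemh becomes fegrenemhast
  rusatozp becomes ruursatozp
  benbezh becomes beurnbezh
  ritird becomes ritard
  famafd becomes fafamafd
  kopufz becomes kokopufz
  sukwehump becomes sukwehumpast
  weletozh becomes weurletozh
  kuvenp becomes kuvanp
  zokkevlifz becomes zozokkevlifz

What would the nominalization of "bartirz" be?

bartarz

"bartirz" has second-to-last letter 'r'. The one such stem in the data (ritird → ritard) changes the last vowel to 'a' (as does kuvenp), so the same rule applies.
The other patterns: stems whose second-to-last letter is 'z' insert -ur- after the first vowel; stems whose second-to-last letter is 'm' add -ast; stems whose second-to-last letter is 'f' repeat the first consonant+vowel as a prefix.
So bartirz → bartarz.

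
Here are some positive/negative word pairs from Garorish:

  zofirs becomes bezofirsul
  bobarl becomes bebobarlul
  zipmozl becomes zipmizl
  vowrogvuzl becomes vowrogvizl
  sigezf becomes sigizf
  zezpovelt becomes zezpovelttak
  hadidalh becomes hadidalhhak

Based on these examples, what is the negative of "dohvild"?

bobarl and zipmozl both end in -l yet inflect differently (bebobarlul, zipmizl), so the final letter is not what conditions the rule; the second-to-last letter is.
"dohvild" has second-to-last letter 'l'. The stems whose second-to-last letter is 'l' (zezpovelt → zezpovelttak, hadidalh → hadidalhhak) double the final consonant and add -ak.
So dohvild → dohvilddak.

dohvilddak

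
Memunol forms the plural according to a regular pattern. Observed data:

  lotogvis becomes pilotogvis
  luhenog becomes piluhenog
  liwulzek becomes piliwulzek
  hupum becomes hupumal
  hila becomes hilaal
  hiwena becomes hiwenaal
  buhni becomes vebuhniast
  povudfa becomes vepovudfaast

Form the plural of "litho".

hila and povudfa both end in -a yet inflect differently (hilaal, vepovudfaast), so the final letter is not what conditions the rule; the first letter is.
"litho" begins with l-. The stems beginning with l- (lotogvis → pilotogvis, luhenog → piluhenog, liwulzek → piliwulzek) add the prefix pi-.
The other patterns: stems beginning with h- add -al; stems beginning with b- or p- add ve- … -ast around the stem.
So litho → pilitho.

pilitho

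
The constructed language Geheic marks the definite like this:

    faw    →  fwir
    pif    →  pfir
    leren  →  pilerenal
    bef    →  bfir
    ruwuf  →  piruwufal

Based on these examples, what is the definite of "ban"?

"ban" has 1 vowel. The stems with 1 vowel (bef → bfir, pif → pfir, faw → fwir) delete the last vowel and add -ir.
So ban → bnir.

bnir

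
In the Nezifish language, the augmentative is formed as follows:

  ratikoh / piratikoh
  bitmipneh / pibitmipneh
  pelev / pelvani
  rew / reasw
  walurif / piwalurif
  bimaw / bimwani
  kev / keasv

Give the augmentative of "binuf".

kev and pelev both end in -v yet inflect differently (keasv, pelvani), so the final letter is not what conditions the rule; the number of vowels is.
"binuf" has 2 vowels. The stems with 2 vowels (pelev → pelvani, bimaw → bimwani) delete the last vowel and add -ani.
The other patterns: stems with 1 vowel insert -as- after the first vowel; stems with 3 vowels add the prefix pi-.
So binuf → binfani.

binfani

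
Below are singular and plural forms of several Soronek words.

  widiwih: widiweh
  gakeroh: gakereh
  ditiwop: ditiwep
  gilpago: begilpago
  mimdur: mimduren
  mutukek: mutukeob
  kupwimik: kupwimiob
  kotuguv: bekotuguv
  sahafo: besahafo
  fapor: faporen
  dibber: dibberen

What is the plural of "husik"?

mutukek and dibber both have last vowel 'e' yet inflect differently (mutukeob, dibberen), so the last vowel is not what conditions the rule; the final letter is.
"husik" ends in -k. The stems ending in -k (kupwimik → kupwimiob, mutukek → mutukeob) drop the final letter and add -ob.
The other patterns: stems ending in -r add -en; stems ending in -o or -v add the prefix be-; stems ending in -h or -p change the last vowel to 'e'.
So husik → husiob.

husiob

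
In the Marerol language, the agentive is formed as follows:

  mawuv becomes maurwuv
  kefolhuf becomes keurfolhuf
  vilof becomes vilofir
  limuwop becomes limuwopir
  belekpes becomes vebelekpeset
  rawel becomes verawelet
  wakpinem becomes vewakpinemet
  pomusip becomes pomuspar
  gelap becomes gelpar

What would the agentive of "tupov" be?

tupovir

kefolhuf and vilof both end in -f yet inflect differently (keurfolhuf, vilofir), so the final letter is not what conditions the rule; the last vowel is.
"tupov" has last vowel 'o'. The stems whose last vowel is 'o' (vilof → vilofir, limuwop → limuwopir) add -ir.
The other patterns: stems whose last vowel is 'u' insert -ur- after the first vowel; stems whose last vowel is 'e' add ve- … -et around the stem; stems whose last vowel is 'a' or 'i' delete the last vowel and add -ar.
So tupov → tupovir.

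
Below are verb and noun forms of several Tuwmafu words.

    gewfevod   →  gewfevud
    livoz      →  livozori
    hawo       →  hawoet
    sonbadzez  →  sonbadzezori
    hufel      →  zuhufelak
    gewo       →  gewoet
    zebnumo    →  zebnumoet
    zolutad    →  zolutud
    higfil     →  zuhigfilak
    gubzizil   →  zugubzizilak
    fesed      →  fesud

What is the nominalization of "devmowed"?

devmowud

sonbadzez and hufel both have last vowel 'e' yet inflect differently (sonbadzezori, zuhufelak), so the last vowel is not what conditions the rule; the final letter is.
"devmowed" ends in -d. The stems ending in -d (gewfevod → gewfevud, fesed → fesud, zolutad → zolutud) change the last vowel to 'u'.
So devmowed → devmowud.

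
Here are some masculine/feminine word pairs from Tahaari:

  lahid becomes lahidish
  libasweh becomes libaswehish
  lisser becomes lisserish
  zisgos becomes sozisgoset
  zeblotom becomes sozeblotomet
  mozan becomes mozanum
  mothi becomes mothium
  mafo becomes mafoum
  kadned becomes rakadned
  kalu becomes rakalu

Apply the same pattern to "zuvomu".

sozuvomuet

lahid and kadned both end in -d yet inflect differently (lahidish, rakadned), so the final letter is not what conditions the rule; the first letter is.
"zuvomu" begins with z-. The stems beginning with z- (zisgos → sozisgoset, zeblotom → sozeblotomet) add so- … -et around the stem.
So zuvomu → sozuvomuet.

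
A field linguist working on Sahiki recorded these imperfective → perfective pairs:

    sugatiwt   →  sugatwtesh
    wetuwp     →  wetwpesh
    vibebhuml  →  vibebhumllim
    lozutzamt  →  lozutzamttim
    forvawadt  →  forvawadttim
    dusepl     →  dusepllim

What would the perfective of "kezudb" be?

kezudbbim

"kezudb" has second-to-last letter 'd'. The one such stem in the data (forvawadt → forvawadttim) doubles the final consonant and adds -im (as do vibebhuml, lozutzamt), so the same rule applies.
The other pattern: stems whose second-to-last letter is 'w' delete the last vowel and add -esh.
So kezudb → kezudbbim.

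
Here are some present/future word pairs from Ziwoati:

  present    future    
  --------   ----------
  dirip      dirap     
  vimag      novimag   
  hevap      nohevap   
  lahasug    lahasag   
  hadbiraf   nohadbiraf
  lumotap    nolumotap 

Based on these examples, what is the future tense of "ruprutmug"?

vimag and lahasug both end in -g yet inflect differently (novimag, lahasag), so the final letter is not what conditions the rule; the last vowel is.
"ruprutmug" has last vowel 'u'. The one such stem in the data (lahasug → lahasag) changes the last vowel to 'a' (as does dirip), so the same rule applies.
The other pattern: stems whose last vowel is 'a' add the prefix no-.
So ruprutmug → ruprutmag.

ruprutmag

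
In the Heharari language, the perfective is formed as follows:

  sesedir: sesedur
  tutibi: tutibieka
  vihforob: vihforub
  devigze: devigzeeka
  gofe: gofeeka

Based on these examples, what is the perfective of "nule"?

nuleeka

"nule" ends in a vowel. The stems ending in a vowel (gofe → gofeeka, tutibi → tutibieka, devigze → devigzeeka) add -eka.
The other pattern: stems ending in a consonant change the last vowel to 'u'.
So nule → nuleeka.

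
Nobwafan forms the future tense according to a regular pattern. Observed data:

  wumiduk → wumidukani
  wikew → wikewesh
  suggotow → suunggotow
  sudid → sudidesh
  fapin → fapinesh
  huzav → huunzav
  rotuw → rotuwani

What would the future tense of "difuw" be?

difuwani

rotuw and suggotow both end in -w yet inflect differently (rotuwani, suunggotow), so the final letter is not what conditions the rule; the last vowel is.
"difuw" has last vowel 'u'. The stems whose last vowel is 'u' (rotuw → rotuwani, wumiduk → wumidukani) add -ani.
The other patterns: stems whose last vowel is 'a' or 'o' insert -un- after the first vowel; stems whose last vowel is 'e' or 'i' add -esh.
So difuw → difuwani.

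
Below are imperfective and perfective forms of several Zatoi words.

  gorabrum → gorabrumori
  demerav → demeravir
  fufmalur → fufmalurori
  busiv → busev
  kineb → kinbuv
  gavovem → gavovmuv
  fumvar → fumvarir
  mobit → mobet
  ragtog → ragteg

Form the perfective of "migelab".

migelabir

"migelab" has last vowel 'a'. The stems whose last vowel is 'a' (fumvar → fumvarir, demerav → demeravir) add -ir.
So migelab → migelabir.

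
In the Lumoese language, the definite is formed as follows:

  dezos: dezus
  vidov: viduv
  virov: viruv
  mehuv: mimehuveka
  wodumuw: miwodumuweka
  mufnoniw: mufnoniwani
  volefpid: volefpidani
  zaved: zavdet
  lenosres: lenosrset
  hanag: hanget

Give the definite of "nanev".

"nanev" has last vowel 'e'. The stems whose last vowel is 'e' (zaved → zavdet, lenosres → lenosrset) delete the last vowel and add -et.
So nanev → nanvet.

nanvet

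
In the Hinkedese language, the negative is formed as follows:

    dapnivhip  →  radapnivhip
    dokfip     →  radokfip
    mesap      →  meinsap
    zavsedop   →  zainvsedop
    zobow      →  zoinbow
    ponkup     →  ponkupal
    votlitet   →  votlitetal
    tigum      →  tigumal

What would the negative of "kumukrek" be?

kumukrekal

dapnivhip and mesap both end in -p yet inflect differently (radapnivhip, meinsap), so the final letter is not what conditions the rule; the last vowel is.
"kumukrek" has last vowel 'e'. The one such stem in the data (votlitet → votlitetal) adds -al, so the same rule applies.
So kumukrek → kumukrekal.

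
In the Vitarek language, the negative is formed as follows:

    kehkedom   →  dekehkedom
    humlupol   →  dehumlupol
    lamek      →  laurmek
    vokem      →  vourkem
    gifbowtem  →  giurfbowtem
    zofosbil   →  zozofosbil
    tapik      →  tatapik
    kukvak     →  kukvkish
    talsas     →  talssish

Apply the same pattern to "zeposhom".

dezeposhom

kehkedom and vokem both end in -m yet inflect differently (dekehkedom, vourkem), so the final letter is not what conditions the rule; the last vowel is.
"zeposhom" has last vowel 'o'. The stems whose last vowel is 'o' (kehkedom → dekehkedom, humlupol → dehumlupol) add the prefix de-.
So zeposhom → dezeposhom.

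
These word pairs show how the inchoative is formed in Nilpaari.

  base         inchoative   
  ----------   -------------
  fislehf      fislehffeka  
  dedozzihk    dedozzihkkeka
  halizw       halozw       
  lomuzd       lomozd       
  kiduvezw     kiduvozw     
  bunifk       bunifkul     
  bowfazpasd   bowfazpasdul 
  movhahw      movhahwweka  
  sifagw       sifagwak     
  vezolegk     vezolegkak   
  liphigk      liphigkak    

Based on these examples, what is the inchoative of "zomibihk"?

zomibihkkeka

dedozzihk and vezolegk both end in -k yet inflect differently (dedozzihkkeka, vezolegkak), so the final letter is not what conditions the rule; the second-to-last letter is.
"zomibihk" has second-to-last letter 'h'. The stems whose second-to-last letter is 'h' (movhahw → movhahwweka, fislehf → fislehffeka, dedozzihk → dedozzihkkeka) double the final consonant and add -eka.
The other patterns: stems whose second-to-last letter is 'g' add -ak; stems whose second-to-last letter is 'z' change the last vowel to 'o'; stems whose second-to-last letter is 'f' or 's' add -ul.
So zomibihk → zomibihkkeka.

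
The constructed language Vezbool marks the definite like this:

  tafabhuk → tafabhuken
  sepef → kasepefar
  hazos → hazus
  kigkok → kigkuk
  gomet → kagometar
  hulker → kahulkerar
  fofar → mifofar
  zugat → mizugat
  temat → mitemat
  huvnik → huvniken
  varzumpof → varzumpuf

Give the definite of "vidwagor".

"vidwagor" has last vowel 'o'. The stems whose last vowel is 'o' (varzumpof → varzumpuf, hazos → hazus, kigkok → kigkuk) change the last vowel to 'u'.
So vidwagor → vidwagur.

vidwagur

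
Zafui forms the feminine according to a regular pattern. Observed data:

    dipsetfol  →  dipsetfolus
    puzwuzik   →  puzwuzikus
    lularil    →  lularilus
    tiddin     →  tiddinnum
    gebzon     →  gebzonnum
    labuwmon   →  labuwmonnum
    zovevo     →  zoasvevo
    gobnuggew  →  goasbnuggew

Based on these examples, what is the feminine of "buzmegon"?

buzmegonnum

puzwuzik and tiddin both have last vowel 'i' yet inflect differently (puzwuzikus, tiddinnum), so the last vowel is not what conditions the rule; the final letter is.
"buzmegon" ends in -n. The stems ending in -n (tiddin → tiddinnum, gebzon → gebzonnum, labuwmon → labuwmonnum) double the final consonant and add -um.
The other patterns: stems ending in -k or -l add -us; stems ending in -o or -w insert -as- after the first vowel.
So buzmegon → buzmegonnum.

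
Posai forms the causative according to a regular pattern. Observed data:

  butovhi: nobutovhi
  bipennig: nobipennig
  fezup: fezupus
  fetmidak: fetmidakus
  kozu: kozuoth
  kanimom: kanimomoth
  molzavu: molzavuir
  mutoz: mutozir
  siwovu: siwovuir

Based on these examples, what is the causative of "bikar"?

kozu and molzavu both end in -u yet inflect differently (kozuoth, molzavuir), so the final letter is not what conditions the rule; the first letter is.
"bikar" begins with b-. The stems beginning with b- (butovhi → nobutovhi, bipennig → nobipennig) add the prefix no-.
The other patterns: stems beginning with f- add -us; stems beginning with k- add -oth; stems beginning with m- or s- add -ir.
So bikar → nobikar.

nobikar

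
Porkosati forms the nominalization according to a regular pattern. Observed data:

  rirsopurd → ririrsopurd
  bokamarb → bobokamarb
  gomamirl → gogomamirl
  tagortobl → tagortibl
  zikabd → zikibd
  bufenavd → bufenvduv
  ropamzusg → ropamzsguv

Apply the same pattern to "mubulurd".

mumubulurd

gomamirl and tagortobl both end in -l yet inflect differently (gogomamirl, tagortibl), so the final letter is not what conditions the rule; the second-to-last letter is.
"mubulurd" has second-to-last letter 'r'. The stems whose second-to-last letter is 'r' (rirsopurd → ririrsopurd, bokamarb → bobokamarb, gomamirl → gogomamirl) repeat the first consonant+vowel as a prefix.
So mubulurd → mumubulurd.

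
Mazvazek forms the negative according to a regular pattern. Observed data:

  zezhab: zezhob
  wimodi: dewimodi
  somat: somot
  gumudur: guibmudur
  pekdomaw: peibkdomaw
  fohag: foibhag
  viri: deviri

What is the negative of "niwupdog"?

"niwupdog" ends in -g. The one such stem in the data (fohag → foibhag) inserts -ib- after the first vowel (as do gumudur, pekdomaw), so the same rule applies.
The other patterns: stems ending in -i add the prefix de-; stems ending in -b or -t change the last vowel to 'o'.
So niwupdog → niibwupdog.

niibwupdog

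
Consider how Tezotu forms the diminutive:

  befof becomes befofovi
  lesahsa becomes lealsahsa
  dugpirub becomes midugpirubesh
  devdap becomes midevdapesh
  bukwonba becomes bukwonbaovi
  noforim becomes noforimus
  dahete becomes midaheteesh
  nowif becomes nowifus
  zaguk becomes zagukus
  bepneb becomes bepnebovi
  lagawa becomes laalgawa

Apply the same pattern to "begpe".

lagawa and bukwonba both end in -a yet inflect differently (laalgawa, bukwonbaovi), so the final letter is not what conditions the rule; the first letter is.
"begpe" begins with b-. The stems beginning with b- (befof → befofovi, bukwonba → bukwonbaovi, bepneb → bepnebovi) add -ovi.
The other patterns: stems beginning with l- insert -al- after the first vowel; stems beginning with d- add mi- … -esh around the stem; stems beginning with n- or z- add -us.
So begpe → begpeovi.

begpeovi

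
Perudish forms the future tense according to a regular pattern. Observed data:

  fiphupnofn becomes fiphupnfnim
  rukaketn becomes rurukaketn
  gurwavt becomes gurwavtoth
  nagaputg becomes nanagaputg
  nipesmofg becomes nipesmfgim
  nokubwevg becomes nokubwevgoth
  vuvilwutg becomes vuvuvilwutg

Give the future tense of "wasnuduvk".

nagaputg and nipesmofg both end in -g yet inflect differently (nanagaputg, nipesmfgim), so the final letter is not what conditions the rule; the second-to-last letter is.
"wasnuduvk" has second-to-last letter 'v'. The stems whose second-to-last letter is 'v' (gurwavt → gurwavtoth, nokubwevg → nokubwevgoth) add -oth.
The other patterns: stems whose second-to-last letter is 't' repeat the first consonant+vowel as a prefix; stems whose second-to-last letter is 'f' delete the last vowel and add -im.
So wasnuduvk → wasnuduvkoth.

wasnuduvkoth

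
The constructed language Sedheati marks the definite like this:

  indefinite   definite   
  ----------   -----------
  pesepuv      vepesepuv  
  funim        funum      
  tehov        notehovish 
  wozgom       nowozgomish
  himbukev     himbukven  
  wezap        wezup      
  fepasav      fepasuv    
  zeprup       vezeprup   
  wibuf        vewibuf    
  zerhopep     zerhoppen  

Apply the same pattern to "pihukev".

pihukven

"pihukev" has last vowel 'e'. The stems whose last vowel is 'e' (zerhopep → zerhoppen, himbukev → himbukven) delete the last vowel and add -en.
So pihukev → pihukven.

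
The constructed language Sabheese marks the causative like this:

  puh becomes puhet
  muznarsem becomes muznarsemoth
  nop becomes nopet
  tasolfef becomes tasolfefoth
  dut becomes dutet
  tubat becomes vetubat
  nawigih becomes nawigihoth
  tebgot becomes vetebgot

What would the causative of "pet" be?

petet

"pet" has 1 vowel. The stems with 1 vowel (nop → nopet, dut → dutet, puh → puhet) add -et.
So pet → petet.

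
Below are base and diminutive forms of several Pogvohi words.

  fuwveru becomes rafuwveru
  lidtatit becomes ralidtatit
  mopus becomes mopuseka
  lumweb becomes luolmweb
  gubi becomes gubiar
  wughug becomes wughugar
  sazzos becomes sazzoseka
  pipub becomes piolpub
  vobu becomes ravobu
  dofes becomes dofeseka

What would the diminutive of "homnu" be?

pipub and wughug both have last vowel 'u' yet inflect differently (piolpub, wughugar), so the last vowel is not what conditions the rule; the final letter is.
"homnu" ends in -u. The stems ending in -u (vobu → ravobu, fuwveru → rafuwveru) add the prefix ra-.
The other patterns: stems ending in -b insert -ol- after the first vowel; stems ending in -g or -i add -ar; stems ending in -s add -eka.
So homnu → rahomnu.

rahomnu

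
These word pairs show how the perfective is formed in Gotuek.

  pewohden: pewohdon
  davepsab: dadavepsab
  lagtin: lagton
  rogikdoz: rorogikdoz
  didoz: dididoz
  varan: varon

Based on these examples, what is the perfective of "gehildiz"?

gegehildiz

varan and davepsab both have last vowel 'a' yet inflect differently (varon, dadavepsab), so the last vowel is not what conditions the rule; the final letter is.
"gehildiz" ends in -z. The stems ending in -z (rogikdoz → rorogikdoz, didoz → dididoz) repeat the first consonant+vowel as a prefix.
So gehildiz → gegehildiz.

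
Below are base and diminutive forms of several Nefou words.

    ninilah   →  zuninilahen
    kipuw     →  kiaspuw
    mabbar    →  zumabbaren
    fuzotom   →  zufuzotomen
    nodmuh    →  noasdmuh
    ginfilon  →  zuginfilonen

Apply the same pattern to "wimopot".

nodmuh and ninilah both end in -h yet inflect differently (noasdmuh, zuninilahen), so the final letter is not what conditions the rule; the last vowel is.
"wimopot" has last vowel 'o'. The stems whose last vowel is 'o' (ginfilon → zuginfilonen, fuzotom → zufuzotomen) add zu- … -en around the stem.
The other pattern: stems whose last vowel is 'u' insert -as- after the first vowel.
So wimopot → zuwimopoten.

zuwimopoten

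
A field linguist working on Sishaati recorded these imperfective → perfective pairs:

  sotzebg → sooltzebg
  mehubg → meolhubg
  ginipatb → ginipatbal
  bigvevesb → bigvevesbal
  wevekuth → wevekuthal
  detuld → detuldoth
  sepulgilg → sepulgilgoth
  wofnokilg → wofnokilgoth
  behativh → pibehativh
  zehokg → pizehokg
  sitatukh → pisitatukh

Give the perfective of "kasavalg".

kasavalgoth

"kasavalg" has second-to-last letter 'l'. The stems whose second-to-last letter is 'l' (detuld → detuldoth, sepulgilg → sepulgilgoth, wofnokilg → wofnokilgoth) add -oth.
So kasavalg → kasavalgoth.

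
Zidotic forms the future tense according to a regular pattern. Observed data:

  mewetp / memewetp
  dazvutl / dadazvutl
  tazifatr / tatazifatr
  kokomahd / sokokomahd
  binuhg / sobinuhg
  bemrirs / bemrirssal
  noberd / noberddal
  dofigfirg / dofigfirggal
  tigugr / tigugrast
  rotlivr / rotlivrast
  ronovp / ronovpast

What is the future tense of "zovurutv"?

zozovurutv

kokomahd and noberd both end in -d yet inflect differently (sokokomahd, noberddal), so the final letter is not what conditions the rule; the second-to-last letter is.
"zovurutv" has second-to-last letter 't'. The stems whose second-to-last letter is 't' (mewetp → memewetp, dazvutl → dadazvutl, tazifatr → tatazifatr) repeat the first consonant+vowel as a prefix.
So zovurutv → zozovurutv.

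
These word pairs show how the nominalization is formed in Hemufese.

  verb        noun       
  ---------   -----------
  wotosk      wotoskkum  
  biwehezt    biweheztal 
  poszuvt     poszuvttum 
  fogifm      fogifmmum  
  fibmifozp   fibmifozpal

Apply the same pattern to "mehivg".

mehivggum

"mehivg" has second-to-last letter 'v'. The one such stem in the data (poszuvt → poszuvttum) doubles the final consonant and adds -um (as do wotosk, fogifm), so the same rule applies.
The other pattern: stems whose second-to-last letter is 'z' add -al.
So mehivg → mehivggum.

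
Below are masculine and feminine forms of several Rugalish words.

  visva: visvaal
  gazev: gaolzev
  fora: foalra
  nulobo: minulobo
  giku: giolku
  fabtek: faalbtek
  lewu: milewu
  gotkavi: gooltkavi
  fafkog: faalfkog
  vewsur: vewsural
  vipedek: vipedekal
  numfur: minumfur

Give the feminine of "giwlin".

giolwlin

vipedek and fabtek both end in -k yet inflect differently (vipedekal, faalbtek), so the final letter is not what conditions the rule; the first letter is.
"giwlin" begins with g-. The stems beginning with g- (gazev → gaolzev, gotkavi → gooltkavi, giku → giolku) insert -ol- after the first vowel.
The other patterns: stems beginning with v- add -al; stems beginning with f- insert -al- after the first vowel; stems beginning with l- or n- add the prefix mi-.
So giwlin → giolwlin.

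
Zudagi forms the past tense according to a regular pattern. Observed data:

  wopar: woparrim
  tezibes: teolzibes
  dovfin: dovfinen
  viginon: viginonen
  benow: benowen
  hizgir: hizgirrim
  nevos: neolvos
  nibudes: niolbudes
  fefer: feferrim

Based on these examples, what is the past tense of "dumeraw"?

dumerawen

"dumeraw" ends in -w. The one such stem in the data (benow → benowen) adds -en, so the same rule applies.
The other patterns: stems ending in -s insert -ol- after the first vowel; stems ending in -r double the final consonant and add -im.
So dumeraw → dumerawen.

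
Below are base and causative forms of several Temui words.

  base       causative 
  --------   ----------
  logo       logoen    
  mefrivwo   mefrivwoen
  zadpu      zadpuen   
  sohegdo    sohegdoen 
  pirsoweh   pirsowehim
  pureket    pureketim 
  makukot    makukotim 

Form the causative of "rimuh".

"rimuh" ends in a consonant. The stems ending in a consonant (pirsoweh → pirsowehim, makukot → makukotim, pureket → pureketim) add -im.
The other pattern: stems ending in a vowel add -en.
So rimuh → rimuhim.

rimuhim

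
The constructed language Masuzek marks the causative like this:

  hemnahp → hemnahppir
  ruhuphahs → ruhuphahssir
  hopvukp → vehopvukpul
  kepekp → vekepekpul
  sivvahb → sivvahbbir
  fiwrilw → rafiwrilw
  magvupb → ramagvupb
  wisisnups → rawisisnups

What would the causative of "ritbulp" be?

hopvukp and hemnahp both end in -p yet inflect differently (vehopvukpul, hemnahppir), so the final letter is not what conditions the rule; the second-to-last letter is.
"ritbulp" has second-to-last letter 'l'. The one such stem in the data (fiwrilw → rafiwrilw) adds the prefix ra-, so the same rule applies.
The other patterns: stems whose second-to-last letter is 'k' add ve- … -ul around the stem; stems whose second-to-last letter is 'h' double the final consonant and add -ir.
So ritbulp → raritbulp.

raritbulp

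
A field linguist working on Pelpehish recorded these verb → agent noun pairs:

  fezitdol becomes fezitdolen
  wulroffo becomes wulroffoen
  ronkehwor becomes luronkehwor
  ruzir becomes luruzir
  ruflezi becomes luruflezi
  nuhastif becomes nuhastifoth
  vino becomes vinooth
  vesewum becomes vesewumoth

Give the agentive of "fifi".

fifien

"fifi" begins with f-. The one such stem in the data (fezitdol → fezitdolen) adds -en, so the same rule applies.
The other patterns: stems beginning with r- add the prefix lu-; stems beginning with n- or v- add -oth.
So fifi → fifien.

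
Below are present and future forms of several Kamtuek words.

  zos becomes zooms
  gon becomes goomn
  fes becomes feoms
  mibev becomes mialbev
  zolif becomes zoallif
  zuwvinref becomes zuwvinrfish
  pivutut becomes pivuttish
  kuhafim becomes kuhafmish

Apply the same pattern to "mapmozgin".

mapmozgnish

zolif and zuwvinref both end in -f yet inflect differently (zoallif, zuwvinrfish), so the final letter is not what conditions the rule; the number of vowels is.
"mapmozgin" has 3 vowels. The stems with 3 vowels (zuwvinref → zuwvinrfish, pivutut → pivuttish, kuhafim → kuhafmish) delete the last vowel and add -ish.
The other patterns: stems with 1 vowel insert -om- after the first vowel; stems with 2 vowels insert -al- after the first vowel.
So mapmozgin → mapmozgnish.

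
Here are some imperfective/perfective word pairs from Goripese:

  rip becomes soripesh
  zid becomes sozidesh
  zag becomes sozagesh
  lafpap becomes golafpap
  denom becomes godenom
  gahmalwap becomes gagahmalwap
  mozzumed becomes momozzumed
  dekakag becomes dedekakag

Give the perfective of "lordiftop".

lolordiftop

rip and lafpap both end in -p yet inflect differently (soripesh, golafpap), so the final letter is not what conditions the rule; the number of vowels is.
"lordiftop" has 3 vowels. The stems with 3 vowels (gahmalwap → gagahmalwap, mozzumed → momozzumed, dekakag → dedekakag) repeat the first consonant+vowel as a prefix.
The other patterns: stems with 1 vowel add so- … -esh around the stem; stems with 2 vowels add the prefix go-.
So lordiftop → lolordiftop.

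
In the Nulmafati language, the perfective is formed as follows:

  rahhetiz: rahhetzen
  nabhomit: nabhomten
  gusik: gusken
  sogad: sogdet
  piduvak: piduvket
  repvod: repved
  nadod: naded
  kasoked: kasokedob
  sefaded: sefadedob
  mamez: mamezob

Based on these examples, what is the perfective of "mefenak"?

"mefenak" has last vowel 'a'. The stems whose last vowel is 'a' (sogad → sogdet, piduvak → piduvket) delete the last vowel and add -et.
So mefenak → mefenket.

mefenket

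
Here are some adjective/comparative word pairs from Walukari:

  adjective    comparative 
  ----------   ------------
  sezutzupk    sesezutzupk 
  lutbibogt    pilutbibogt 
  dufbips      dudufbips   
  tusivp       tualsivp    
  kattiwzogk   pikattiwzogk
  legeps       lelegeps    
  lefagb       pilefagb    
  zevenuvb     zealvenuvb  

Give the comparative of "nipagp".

"nipagp" has second-to-last letter 'g'. The stems whose second-to-last letter is 'g' (lefagb → pilefagb, lutbibogt → pilutbibogt, kattiwzogk → pikattiwzogk) add the prefix pi-.
So nipagp → pinipagp.

pinipagp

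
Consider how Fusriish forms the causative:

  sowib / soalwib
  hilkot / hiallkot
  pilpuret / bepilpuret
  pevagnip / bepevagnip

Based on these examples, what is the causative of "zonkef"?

zoalnkef

hilkot and pilpuret both end in -t yet inflect differently (hiallkot, bepilpuret), so the final letter is not what conditions the rule; the number of vowels is.
"zonkef" has 2 vowels. The stems with 2 vowels (sowib → soalwib, hilkot → hiallkot) insert -al- after the first vowel.
So zonkef → zoalnkef.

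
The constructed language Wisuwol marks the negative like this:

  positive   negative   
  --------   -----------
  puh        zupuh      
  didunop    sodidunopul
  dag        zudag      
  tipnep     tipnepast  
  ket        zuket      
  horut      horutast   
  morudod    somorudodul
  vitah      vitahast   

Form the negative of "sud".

zusud

"sud" has 1 vowel. The stems with 1 vowel (ket → zuket, puh → zupuh, dag → zudag) add the prefix zu-.
So sud → zusud.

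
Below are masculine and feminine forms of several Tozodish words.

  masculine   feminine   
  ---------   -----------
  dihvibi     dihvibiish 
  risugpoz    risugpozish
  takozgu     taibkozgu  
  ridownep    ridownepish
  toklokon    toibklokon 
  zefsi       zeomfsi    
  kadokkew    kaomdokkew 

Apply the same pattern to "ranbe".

ranbeish

"ranbe" begins with r-. The stems beginning with r- (risugpoz → risugpozish, ridownep → ridownepish) add -ish.
So ranbe → ranbeish.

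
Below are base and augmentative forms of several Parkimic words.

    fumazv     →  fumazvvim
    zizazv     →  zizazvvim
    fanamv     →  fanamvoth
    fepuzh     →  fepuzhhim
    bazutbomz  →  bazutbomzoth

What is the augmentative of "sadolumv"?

sadolumvoth

zizazv and fanamv both end in -v yet inflect differently (zizazvvim, fanamvoth), so the final letter is not what conditions the rule; the second-to-last letter is.
"sadolumv" has second-to-last letter 'm'. The stems whose second-to-last letter is 'm' (fanamv → fanamvoth, bazutbomz → bazutbomzoth) add -oth.
So sadolumv → sadolumvoth.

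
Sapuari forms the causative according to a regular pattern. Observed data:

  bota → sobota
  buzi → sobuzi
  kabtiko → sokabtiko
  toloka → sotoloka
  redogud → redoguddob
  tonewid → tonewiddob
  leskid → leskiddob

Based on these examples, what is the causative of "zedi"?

sozedi

buzi and tonewid both have last vowel 'i' yet inflect differently (sobuzi, tonewiddob), so the last vowel is not what conditions the rule; whether the stem ends in a vowel or a consonant is.
"zedi" ends in a vowel. The stems ending in a vowel (bota → sobota, buzi → sobuzi, kabtiko → sokabtiko) add the prefix so-.
The other pattern: stems ending in a consonant double the final consonant and add -ob.
So zedi → sozedi.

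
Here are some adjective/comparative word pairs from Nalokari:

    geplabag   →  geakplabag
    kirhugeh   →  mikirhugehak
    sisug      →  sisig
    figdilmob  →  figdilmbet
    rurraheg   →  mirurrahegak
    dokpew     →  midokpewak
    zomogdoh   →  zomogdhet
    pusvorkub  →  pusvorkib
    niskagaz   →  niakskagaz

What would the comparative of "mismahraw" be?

miaksmahraw

"mismahraw" has last vowel 'a'. The stems whose last vowel is 'a' (niskagaz → niakskagaz, geplabag → geakplabag) insert -ak- after the first vowel.
The other patterns: stems whose last vowel is 'o' delete the last vowel and add -et; stems whose last vowel is 'e' add mi- … -ak around the stem; stems whose last vowel is 'u' change the last vowel to 'i'.
So mismahraw → miaksmahraw.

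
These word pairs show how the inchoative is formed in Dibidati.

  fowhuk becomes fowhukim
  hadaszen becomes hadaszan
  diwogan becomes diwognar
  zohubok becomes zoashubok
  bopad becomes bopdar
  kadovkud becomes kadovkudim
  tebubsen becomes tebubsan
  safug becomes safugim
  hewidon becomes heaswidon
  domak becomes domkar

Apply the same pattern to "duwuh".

duwuhim

tebubsen and diwogan both end in -n yet inflect differently (tebubsan, diwognar), so the final letter is not what conditions the rule; the last vowel is.
"duwuh" has last vowel 'u'. The stems whose last vowel is 'u' (fowhuk → fowhukim, safug → safugim, kadovkud → kadovkudim) add -im.
So duwuh → duwuhim.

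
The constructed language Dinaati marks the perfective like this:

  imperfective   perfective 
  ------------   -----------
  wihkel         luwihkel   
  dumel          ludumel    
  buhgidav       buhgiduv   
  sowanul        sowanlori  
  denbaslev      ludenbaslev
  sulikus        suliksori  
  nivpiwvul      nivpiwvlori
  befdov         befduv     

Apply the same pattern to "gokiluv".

gokilvori

sowanul and wihkel both end in -l yet inflect differently (sowanlori, luwihkel), so the final letter is not what conditions the rule; the last vowel is.
"gokiluv" has last vowel 'u'. The stems whose last vowel is 'u' (sulikus → suliksori, sowanul → sowanlori, nivpiwvul → nivpiwvlori) delete the last vowel and add -ori.
The other patterns: stems whose last vowel is 'e' add the prefix lu-; stems whose last vowel is 'a' or 'o' change the last vowel to 'u'.
So gokiluv → gokilvori.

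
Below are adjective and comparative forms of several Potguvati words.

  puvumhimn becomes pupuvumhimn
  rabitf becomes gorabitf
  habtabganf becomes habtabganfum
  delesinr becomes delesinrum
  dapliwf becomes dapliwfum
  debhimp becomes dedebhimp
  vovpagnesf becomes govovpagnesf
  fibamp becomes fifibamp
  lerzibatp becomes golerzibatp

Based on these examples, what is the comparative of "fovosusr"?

habtabganf and vovpagnesf both end in -f yet inflect differently (habtabganfum, govovpagnesf), so the final letter is not what conditions the rule; the second-to-last letter is.
"fovosusr" has second-to-last letter 's'. The one such stem in the data (vovpagnesf → govovpagnesf) adds the prefix go-, so the same rule applies.
The other patterns: stems whose second-to-last letter is 'm' repeat the first consonant+vowel as a prefix; stems whose second-to-last letter is 'n' or 'w' add -um.
So fovosusr → gofovosusr.

gofovosusr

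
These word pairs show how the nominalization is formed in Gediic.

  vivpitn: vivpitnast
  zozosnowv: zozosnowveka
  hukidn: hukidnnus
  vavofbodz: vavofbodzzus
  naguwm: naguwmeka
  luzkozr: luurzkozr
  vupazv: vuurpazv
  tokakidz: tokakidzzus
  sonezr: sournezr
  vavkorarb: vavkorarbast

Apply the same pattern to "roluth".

roluthast

"roluth" has second-to-last letter 't'. The one such stem in the data (vivpitn → vivpitnast) adds -ast, so the same rule applies.
The other patterns: stems whose second-to-last letter is 'd' double the final consonant and add -us; stems whose second-to-last letter is 'w' add -eka; stems whose second-to-last letter is 'z' insert -ur- after the first vowel.
So roluth → roluthast.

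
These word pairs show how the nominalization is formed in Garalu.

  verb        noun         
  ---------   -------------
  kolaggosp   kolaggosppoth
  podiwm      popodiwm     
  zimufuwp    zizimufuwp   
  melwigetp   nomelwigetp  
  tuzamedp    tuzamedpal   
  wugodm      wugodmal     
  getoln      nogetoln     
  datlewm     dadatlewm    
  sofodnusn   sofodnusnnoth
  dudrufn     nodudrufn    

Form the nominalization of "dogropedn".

tuzamedp and zimufuwp both end in -p yet inflect differently (tuzamedpal, zizimufuwp), so the final letter is not what conditions the rule; the second-to-last letter is.
"dogropedn" has second-to-last letter 'd'. The stems whose second-to-last letter is 'd' (tuzamedp → tuzamedpal, wugodm → wugodmal) add -al.
So dogropedn → dogropednal.

dogropednal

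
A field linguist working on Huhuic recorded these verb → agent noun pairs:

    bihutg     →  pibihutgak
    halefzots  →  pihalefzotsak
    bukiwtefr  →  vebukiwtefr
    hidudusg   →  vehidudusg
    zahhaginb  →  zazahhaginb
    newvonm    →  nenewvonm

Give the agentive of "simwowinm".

sisimwowinm

"simwowinm" has second-to-last letter 'n'. The stems whose second-to-last letter is 'n' (newvonm → nenewvonm, zahhaginb → zazahhaginb) repeat the first consonant+vowel as a prefix.
So simwowinm → sisimwowinm.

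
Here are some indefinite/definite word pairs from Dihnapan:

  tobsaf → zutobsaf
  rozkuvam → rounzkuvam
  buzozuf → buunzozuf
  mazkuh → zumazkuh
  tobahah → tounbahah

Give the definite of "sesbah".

tobahah and mazkuh both end in -h yet inflect differently (tounbahah, zumazkuh), so the final letter is not what conditions the rule; the number of vowels is.
"sesbah" has 2 vowels. The stems with 2 vowels (mazkuh → zumazkuh, tobsaf → zutobsaf) add the prefix zu-.
The other pattern: stems with 3 vowels insert -un- after the first vowel.
So sesbah → zusesbah.

zusesbah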